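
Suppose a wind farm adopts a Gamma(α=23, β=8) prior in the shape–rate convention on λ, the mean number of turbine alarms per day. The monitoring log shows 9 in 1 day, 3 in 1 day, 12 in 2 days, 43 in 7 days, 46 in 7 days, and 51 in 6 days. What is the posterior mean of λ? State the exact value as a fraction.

187/32

Total count: 9 + 3 + 12 + 43 + 46 + 51 = 164.
Total exposure: 1 + 1 + 2 + 7 + 7 + 6 = 24 days.
Posterior: α' = 23 + 164 = 187, β' = 8 + 24 = 32.
Posterior mean = α'/β' = 187/32.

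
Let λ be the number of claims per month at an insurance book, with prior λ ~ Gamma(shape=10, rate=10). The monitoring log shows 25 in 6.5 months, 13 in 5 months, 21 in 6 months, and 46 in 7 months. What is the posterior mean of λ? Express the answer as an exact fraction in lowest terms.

10/3

Total count: 25 + 13 + 21 + 46 = 105.
Total exposure: 6.5 + 5 + 6 + 7 = 24.5 months.
Conjugate update: add total count to the shape and total exposure to the rate, giving Gamma(115, 69/2).
Posterior mean = α'/β' = 115/(69/2) = 10/3.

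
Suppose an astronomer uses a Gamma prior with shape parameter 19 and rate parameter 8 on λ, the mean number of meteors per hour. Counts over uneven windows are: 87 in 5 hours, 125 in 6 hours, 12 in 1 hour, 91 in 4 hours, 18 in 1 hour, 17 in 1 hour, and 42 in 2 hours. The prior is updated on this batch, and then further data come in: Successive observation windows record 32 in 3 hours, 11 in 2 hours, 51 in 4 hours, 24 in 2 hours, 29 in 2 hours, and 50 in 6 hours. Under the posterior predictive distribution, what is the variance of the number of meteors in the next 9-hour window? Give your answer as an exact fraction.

Total count: 87 + 125 + 12 + 91 + 18 + 17 + 42 = 392.
Total exposure: 5 + 6 + 1 + 4 + 1 + 1 + 2 = 20 hours.
After the first batch: Gamma(19 + 392, 8 + 20) = Gamma(411, 28).
Total count: 32 + 11 + 51 + 24 + 29 + 50 = 197.
Total exposure: 3 + 2 + 4 + 2 + 2 + 6 = 19 hours.
After the second batch: Gamma(411 + 197, 28 + 19) = Gamma(608, 47).
The posterior predictive for a window of length T is Negative Binomial with variance T·α'·(β'+T)/β'² = 9·608·56/2209 = 306432/2209.

306432/2209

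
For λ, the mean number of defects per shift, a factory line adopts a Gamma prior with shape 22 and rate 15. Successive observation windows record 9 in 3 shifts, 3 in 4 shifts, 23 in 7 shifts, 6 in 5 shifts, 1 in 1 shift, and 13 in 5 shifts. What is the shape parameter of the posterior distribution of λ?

77

Total count: 9 + 3 + 23 + 6 + 1 + 13 = 55.
Total exposure: 3 + 4 + 7 + 5 + 1 + 5 = 25 shifts.
Posterior: α' = 22 + 55 = 77, β' = 15 + 25 = 40.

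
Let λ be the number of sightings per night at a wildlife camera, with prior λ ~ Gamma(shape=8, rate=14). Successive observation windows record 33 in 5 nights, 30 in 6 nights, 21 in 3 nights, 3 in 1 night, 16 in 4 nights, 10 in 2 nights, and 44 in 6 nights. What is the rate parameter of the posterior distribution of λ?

41

Total count: 33 + 30 + 21 + 3 + 16 + 10 + 44 = 157.
Total exposure: 5 + 6 + 3 + 1 + 4 + 2 + 6 = 27 nights.
By Gamma–Poisson conjugacy, the posterior is Gamma(α + Σx, β + Σt) = Gamma(8 + 157, 14 + 27) = Gamma(165, 41).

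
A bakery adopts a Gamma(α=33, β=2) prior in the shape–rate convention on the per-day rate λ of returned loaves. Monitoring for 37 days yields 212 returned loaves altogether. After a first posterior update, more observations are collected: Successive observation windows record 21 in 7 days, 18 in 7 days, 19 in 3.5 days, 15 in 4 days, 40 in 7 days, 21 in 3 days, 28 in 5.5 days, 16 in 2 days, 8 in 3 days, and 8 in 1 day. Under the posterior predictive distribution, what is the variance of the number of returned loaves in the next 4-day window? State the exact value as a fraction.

37754/1681

Total count 212 over total exposure 37 days.
After the first batch: Gamma(33 + 212, 2 + 37) = Gamma(245, 39).
Total count: 21 + 18 + 19 + 15 + 40 + 21 + 28 + 16 + 8 + 8 = 194.
Total exposure: 7 + 7 + 3.5 + 4 + 7 + 3 + 5.5 + 2 + 3 + 1 = 43 days.
After the second batch: Gamma(245 + 194, 39 + 43) = Gamma(439, 82).
The posterior predictive for a window of length T is Negative Binomial with variance T·α'·(β'+T)/β'² = 4·439·86/6724 = 37754/1681.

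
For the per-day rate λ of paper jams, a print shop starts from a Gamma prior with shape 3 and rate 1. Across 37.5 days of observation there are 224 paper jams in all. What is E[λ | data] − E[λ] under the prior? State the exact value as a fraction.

Total count 224 over total exposure 37.5 days.
Conjugate update: add total count to the shape and total exposure to the rate, giving Gamma(227, 77/2).
Posterior mean = 227/(77/2) = 454/77; prior mean = 3/1 = 3. Difference = 454/77 − 3 = 223/77.

223/77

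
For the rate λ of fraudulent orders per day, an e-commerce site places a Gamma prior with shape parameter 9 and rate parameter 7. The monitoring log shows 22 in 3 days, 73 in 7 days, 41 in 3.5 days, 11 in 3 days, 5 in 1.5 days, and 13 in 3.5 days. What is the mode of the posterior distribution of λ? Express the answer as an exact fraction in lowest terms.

Total count: 22 + 73 + 41 + 11 + 5 + 13 = 165.
Total exposure: 3 + 7 + 3.5 + 3 + 1.5 + 3.5 = 21.5 days.
By Gamma–Poisson conjugacy, the posterior is Gamma(α + Σx, β + Σt) = Gamma(9 + 165, 7 + 21.5) = Gamma(174, 57/2).
Posterior mode = (α'−1)/β' = 173/(57/2) = 346/57.

346/57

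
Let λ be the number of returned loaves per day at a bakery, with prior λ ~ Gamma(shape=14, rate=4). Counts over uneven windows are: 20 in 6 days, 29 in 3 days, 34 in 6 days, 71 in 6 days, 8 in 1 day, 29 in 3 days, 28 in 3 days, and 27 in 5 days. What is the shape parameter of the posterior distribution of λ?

Total count: 20 + 29 + 34 + 71 + 8 + 29 + 28 + 27 = 246.
Total exposure: 6 + 3 + 6 + 6 + 1 + 3 + 3 + 5 = 33 days.
Gamma(α, β) with Poisson data over total exposure Σt gives posterior Gamma(α+Σx, β+Σt) = Gamma(260, 37).

260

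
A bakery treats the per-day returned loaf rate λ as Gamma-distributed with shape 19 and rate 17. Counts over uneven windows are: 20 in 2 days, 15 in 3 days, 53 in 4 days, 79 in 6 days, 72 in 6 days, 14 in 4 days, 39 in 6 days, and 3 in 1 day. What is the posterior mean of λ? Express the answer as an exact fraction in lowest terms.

Total count: 20 + 15 + 53 + 79 + 72 + 14 + 39 + 3 = 295.
Total exposure: 2 + 3 + 4 + 6 + 6 + 4 + 6 + 1 = 32 days.
Posterior: α' = 19 + 295 = 314, β' = 17 + 32 = 49.
Posterior mean = α'/β' = 314/49.

314/49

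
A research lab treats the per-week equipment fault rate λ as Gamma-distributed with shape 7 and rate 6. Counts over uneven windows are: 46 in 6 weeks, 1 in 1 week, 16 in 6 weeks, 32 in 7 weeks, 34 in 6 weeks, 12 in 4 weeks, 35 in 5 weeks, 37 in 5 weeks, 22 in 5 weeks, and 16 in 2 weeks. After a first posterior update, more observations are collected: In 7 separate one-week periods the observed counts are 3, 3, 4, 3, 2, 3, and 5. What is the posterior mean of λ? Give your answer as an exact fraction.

Total count: 46 + 1 + 16 + 32 + 34 + 12 + 35 + 37 + 22 + 16 = 251.
Total exposure: 6 + 1 + 6 + 7 + 6 + 4 + 5 + 5 + 5 + 2 = 47 weeks.
After the first batch: Gamma(7 + 251, 6 + 47) = Gamma(258, 53).
Total count: 3 + 3 + 4 + 3 + 2 + 3 + 5 = 23.
Total exposure: 7 weeks.
After the second batch: Gamma(258 + 23, 53 + 7) = Gamma(281, 60).
Posterior mean = α'/β' = 281/60.

281/60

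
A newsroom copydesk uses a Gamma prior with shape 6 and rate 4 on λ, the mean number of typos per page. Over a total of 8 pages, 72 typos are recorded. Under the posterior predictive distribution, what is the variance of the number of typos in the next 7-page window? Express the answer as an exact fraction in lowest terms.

Total count 72 over total exposure 8 pages.
Conjugate update: add total count to the shape and total exposure to the rate, giving Gamma(78, 12).
The posterior predictive for a window of length T is Negative Binomial with variance T·α'·(β'+T)/β'² = 7·78·19/144 = 1729/24.

1729/24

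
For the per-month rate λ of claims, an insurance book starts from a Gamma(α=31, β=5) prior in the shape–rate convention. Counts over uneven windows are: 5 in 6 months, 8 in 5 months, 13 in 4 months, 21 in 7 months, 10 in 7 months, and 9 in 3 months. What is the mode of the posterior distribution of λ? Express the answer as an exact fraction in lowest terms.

Total count: 5 + 8 + 13 + 21 + 10 + 9 = 66.
Total exposure: 6 + 5 + 4 + 7 + 7 + 3 = 32 months.
The Gamma prior is conjugate for the Poisson rate, so λ | data ~ Gamma(31+66, 5+32) = Gamma(97, 37).
Posterior mode = (α'−1)/β' = 96/37.

96/37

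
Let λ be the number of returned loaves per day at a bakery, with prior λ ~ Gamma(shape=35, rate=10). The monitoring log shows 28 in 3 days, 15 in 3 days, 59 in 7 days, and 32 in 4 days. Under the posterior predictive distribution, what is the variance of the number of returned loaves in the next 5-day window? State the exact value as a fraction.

27040/729

Total count: 28 + 15 + 59 + 32 = 134.
Total exposure: 3 + 3 + 7 + 4 = 17 days.
Posterior: α' = 35 + 134 = 169, β' = 10 + 17 = 27.
The posterior predictive for a window of length T is Negative Binomial with variance T·α'·(β'+T)/β'² = 5·169·32/729 = 27040/729.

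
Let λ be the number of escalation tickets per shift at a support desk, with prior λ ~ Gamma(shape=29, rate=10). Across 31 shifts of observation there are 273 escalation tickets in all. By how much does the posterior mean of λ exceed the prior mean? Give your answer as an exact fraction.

Total count 273 over total exposure 31 shifts.
Conjugate update: add total count to the shape and total exposure to the rate, giving Gamma(302, 41).
Posterior mean = 302/41 = 302/41; prior mean = 29/10 = 29/10. Difference = 302/41 − 29/10 = 1831/410.

1831/410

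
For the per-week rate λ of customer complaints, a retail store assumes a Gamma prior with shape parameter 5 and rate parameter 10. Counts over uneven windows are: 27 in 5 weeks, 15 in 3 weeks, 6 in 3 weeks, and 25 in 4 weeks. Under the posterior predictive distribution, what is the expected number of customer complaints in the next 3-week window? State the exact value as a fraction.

Total count: 27 + 15 + 6 + 25 = 73.
Total exposure: 5 + 3 + 3 + 4 = 15 weeks.
Posterior: α' = 5 + 73 = 78, β' = 10 + 15 = 25.
Predictive mean over a 3-week window = T·E[λ|data] = 3·78/25 = 234/25.

234/25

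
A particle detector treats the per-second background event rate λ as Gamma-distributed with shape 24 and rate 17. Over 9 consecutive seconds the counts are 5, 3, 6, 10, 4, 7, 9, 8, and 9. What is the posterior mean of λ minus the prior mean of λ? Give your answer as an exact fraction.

Total count: 5 + 3 + 6 + 10 + 4 + 7 + 9 + 8 + 9 = 61.
Total exposure: 9 seconds.
By Gamma–Poisson conjugacy, the posterior is Gamma(α + Σx, β + Σt) = Gamma(24 + 61, 17 + 9) = Gamma(85, 26).
Posterior mean = 85/26 = 85/26; prior mean = 24/17 = 24/17. Difference = 85/26 − 24/17 = 821/442.

821/442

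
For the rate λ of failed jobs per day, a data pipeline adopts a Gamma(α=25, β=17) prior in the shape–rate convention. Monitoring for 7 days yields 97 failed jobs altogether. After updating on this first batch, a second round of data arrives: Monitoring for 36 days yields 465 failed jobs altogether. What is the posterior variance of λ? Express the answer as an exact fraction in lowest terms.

Total count 97 over total exposure 7 days.
After the first batch: Gamma(25 + 97, 17 + 7) = Gamma(122, 24).
Total count 465 over total exposure 36 days.
After the second batch: Gamma(122 + 465, 24 + 36) = Gamma(587, 60).
Posterior variance = α'/β'² = 587/3600.

587/3600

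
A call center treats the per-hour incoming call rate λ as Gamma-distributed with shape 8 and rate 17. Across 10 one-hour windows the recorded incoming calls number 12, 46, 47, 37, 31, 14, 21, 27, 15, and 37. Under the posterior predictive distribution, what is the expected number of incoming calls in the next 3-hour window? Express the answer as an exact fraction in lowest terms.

295/9

Total count: 12 + 46 + 47 + 37 + 31 + 14 + 21 + 27 + 15 + 37 = 287.
Total exposure: 10 hours.
By Gamma–Poisson conjugacy, the posterior is Gamma(α + Σx, β + Σt) = Gamma(8 + 287, 17 + 10) = Gamma(295, 27).
Predictive mean over a 3-hour window = T·E[λ|data] = 3·295/27 = 295/9.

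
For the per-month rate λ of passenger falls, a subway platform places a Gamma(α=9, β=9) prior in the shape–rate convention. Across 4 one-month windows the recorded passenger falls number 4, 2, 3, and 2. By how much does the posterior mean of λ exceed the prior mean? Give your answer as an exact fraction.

Total count: 4 + 2 + 3 + 2 = 11.
Total exposure: 4 months.
By Gamma–Poisson conjugacy, the posterior is Gamma(α + Σx, β + Σt) = Gamma(9 + 11, 9 + 4) = Gamma(20, 13).
Posterior mean = 20/13 = 20/13; prior mean = 9/9 = 1. Difference = 20/13 − 1 = 7/13.

7/13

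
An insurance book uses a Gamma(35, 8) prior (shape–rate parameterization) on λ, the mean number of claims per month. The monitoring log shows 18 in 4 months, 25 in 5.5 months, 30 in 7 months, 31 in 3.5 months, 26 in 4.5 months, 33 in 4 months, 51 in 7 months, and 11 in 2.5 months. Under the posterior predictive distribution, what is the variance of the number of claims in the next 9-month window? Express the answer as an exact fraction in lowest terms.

Total count: 18 + 25 + 30 + 31 + 26 + 33 + 51 + 11 = 225.
Total exposure: 4 + 5.5 + 7 + 3.5 + 4.5 + 4 + 7 + 2.5 = 38 months.
By Gamma–Poisson conjugacy, the posterior is Gamma(α + Σx, β + Σt) = Gamma(35 + 225, 8 + 38) = Gamma(260, 46).
The posterior predictive for a window of length T is Negative Binomial with variance T·α'·(β'+T)/β'² = 9·260·55/2116 = 32175/529.

32175/529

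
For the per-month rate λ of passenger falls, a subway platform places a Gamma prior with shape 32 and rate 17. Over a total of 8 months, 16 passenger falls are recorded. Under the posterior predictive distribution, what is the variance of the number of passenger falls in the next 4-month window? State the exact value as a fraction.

Total count 16 over total exposure 8 months.
The Gamma prior is conjugate for the Poisson rate, so λ | data ~ Gamma(32+16, 17+8) = Gamma(48, 25).
The posterior predictive for a window of length T is Negative Binomial with variance T·α'·(β'+T)/β'² = 4·48·29/625 = 5568/625.

5568/625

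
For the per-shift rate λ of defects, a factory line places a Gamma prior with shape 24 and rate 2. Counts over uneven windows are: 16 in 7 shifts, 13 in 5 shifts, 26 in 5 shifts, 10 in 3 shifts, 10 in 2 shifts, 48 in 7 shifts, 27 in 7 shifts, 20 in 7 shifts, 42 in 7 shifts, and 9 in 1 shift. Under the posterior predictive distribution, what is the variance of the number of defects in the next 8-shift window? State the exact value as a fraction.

Total count: 16 + 13 + 26 + 10 + 10 + 48 + 27 + 20 + 42 + 9 = 221.
Total exposure: 7 + 5 + 5 + 3 + 2 + 7 + 7 + 7 + 7 + 1 = 51 shifts.
Conjugate update: add total count to the shape and total exposure to the rate, giving Gamma(245, 53).
The posterior predictive for a window of length T is Negative Binomial with variance T·α'·(β'+T)/β'² = 8·245·61/2809 = 119560/2809.

119560/2809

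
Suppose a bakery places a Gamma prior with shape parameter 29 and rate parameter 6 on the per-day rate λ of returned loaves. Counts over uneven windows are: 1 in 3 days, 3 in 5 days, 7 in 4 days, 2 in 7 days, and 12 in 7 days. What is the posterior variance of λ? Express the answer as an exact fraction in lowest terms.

27/512

Total count: 1 + 3 + 7 + 2 + 12 = 25.
Total exposure: 3 + 5 + 4 + 7 + 7 = 26 days.
Gamma(α, β) with Poisson data over total exposure Σt gives posterior Gamma(α+Σx, β+Σt) = Gamma(54, 32).
Posterior variance = α'/β'² = 54/1024 = 27/512.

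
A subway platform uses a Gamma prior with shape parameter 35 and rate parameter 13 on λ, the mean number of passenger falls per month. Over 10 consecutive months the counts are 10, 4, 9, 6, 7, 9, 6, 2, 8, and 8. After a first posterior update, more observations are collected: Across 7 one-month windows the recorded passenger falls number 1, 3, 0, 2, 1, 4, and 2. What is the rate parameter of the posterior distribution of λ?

Total count: 10 + 4 + 9 + 6 + 7 + 9 + 6 + 2 + 8 + 8 = 69.
Total exposure: 10 months.
After the first batch: Gamma(35 + 69, 13 + 10) = Gamma(104, 23).
Total count: 1 + 3 + 0 + 2 + 1 + 4 + 2 = 13.
Total exposure: 7 months.
After the second batch: Gamma(104 + 13, 23 + 7) = Gamma(117, 30).

30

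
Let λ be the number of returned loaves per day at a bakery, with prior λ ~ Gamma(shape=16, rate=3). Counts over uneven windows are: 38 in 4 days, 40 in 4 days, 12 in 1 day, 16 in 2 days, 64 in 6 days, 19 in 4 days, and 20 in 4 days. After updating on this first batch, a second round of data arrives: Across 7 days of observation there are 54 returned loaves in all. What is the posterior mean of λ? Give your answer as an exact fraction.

279/35

Total count: 38 + 40 + 12 + 16 + 64 + 19 + 20 = 209.
Total exposure: 4 + 4 + 1 + 2 + 6 + 4 + 4 = 25 days.
After the first batch: Gamma(16 + 209, 3 + 25) = Gamma(225, 28).
Total count 54 over total exposure 7 days.
After the second batch: Gamma(225 + 54, 28 + 7) = Gamma(279, 35).
Posterior mean = α'/β' = 279/35.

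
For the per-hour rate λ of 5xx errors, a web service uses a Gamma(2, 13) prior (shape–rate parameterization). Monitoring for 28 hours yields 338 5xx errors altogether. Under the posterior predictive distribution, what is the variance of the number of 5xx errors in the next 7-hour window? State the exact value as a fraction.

Total count 338 over total exposure 28 hours.
Gamma(α, β) with Poisson data over total exposure Σt gives posterior Gamma(α+Σx, β+Σt) = Gamma(340, 41).
The posterior predictive for a window of length T is Negative Binomial with variance T·α'·(β'+T)/β'² = 7·340·48/1681 = 114240/1681.

114240/1681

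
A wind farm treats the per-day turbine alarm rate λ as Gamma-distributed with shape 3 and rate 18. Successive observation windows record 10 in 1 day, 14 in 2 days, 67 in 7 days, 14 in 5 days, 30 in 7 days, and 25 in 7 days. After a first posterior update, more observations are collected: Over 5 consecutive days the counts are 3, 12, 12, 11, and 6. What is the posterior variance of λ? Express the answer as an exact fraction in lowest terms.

207/2704

Total count: 10 + 14 + 67 + 14 + 30 + 25 = 160.
Total exposure: 1 + 2 + 7 + 5 + 7 + 7 = 29 days.
After the first batch: Gamma(3 + 160, 18 + 29) = Gamma(163, 47).
Total count: 3 + 12 + 12 + 11 + 6 = 44.
Total exposure: 5 days.
After the second batch: Gamma(163 + 44, 47 + 5) = Gamma(207, 52).
Posterior variance = α'/β'² = 207/2704.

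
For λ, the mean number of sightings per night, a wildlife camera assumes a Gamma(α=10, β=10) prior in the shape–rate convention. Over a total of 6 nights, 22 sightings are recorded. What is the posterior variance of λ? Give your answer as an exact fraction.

1/8

Total count 22 over total exposure 6 nights.
Posterior: α' = 10 + 22 = 32, β' = 10 + 6 = 16.
Posterior variance = α'/β'² = 32/256 = 1/8.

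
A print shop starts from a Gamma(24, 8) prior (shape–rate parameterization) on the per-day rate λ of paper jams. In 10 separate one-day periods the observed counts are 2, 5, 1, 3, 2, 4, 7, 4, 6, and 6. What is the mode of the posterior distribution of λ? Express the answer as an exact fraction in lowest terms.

Total count: 2 + 5 + 1 + 3 + 2 + 4 + 7 + 4 + 6 + 6 = 40.
Total exposure: 10 days.
The Gamma prior is conjugate for the Poisson rate, so λ | data ~ Gamma(24+40, 8+10) = Gamma(64, 18).
Posterior mode = (α'−1)/β' = 63/18 = 7/2.

7/2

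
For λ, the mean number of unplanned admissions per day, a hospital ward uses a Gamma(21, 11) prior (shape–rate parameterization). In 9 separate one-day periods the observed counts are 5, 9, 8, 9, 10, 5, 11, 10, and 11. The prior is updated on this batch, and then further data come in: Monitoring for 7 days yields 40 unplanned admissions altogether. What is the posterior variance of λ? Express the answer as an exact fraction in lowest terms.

Total count: 5 + 9 + 8 + 9 + 10 + 5 + 11 + 10 + 11 = 78.
Total exposure: 9 days.
After the first batch: Gamma(21 + 78, 11 + 9) = Gamma(99, 20).
Total count 40 over total exposure 7 days.
After the second batch: Gamma(99 + 40, 20 + 7) = Gamma(139, 27).
Posterior variance = α'/β'² = 139/729.

139/729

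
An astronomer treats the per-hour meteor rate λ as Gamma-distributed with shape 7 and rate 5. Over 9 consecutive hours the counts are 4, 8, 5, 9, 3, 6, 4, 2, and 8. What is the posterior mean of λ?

Total count: 4 + 8 + 5 + 9 + 3 + 6 + 4 + 2 + 8 = 49.
Total exposure: 9 hours.
The Gamma prior is conjugate for the Poisson rate, so λ | data ~ Gamma(7+49, 5+9) = Gamma(56, 14).
Posterior mean = α'/β' = 56/14 = 4.

4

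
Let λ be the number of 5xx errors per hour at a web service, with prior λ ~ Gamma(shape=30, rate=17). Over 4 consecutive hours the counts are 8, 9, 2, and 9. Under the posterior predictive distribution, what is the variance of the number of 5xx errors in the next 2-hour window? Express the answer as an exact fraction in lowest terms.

2668/441

Total count: 8 + 9 + 2 + 9 = 28.
Total exposure: 4 hours.
Conjugate update: add total count to the shape and total exposure to the rate, giving Gamma(58, 21).
The posterior predictive for a window of length T is Negative Binomial with variance T·α'·(β'+T)/β'² = 2·58·23/441 = 2668/441.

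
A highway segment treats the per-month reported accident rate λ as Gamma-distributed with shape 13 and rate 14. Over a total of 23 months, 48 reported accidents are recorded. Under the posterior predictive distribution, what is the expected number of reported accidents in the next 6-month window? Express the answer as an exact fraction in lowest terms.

Total count 48 over total exposure 23 months.
The Gamma prior is conjugate for the Poisson rate, so λ | data ~ Gamma(13+48, 14+23) = Gamma(61, 37).
Predictive mean over a 6-month window = T·E[λ|data] = 6·61/37 = 366/37.

366/37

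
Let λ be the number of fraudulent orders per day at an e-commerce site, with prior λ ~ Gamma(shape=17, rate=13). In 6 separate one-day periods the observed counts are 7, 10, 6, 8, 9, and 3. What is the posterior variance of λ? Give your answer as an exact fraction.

Total count: 7 + 10 + 6 + 8 + 9 + 3 = 43.
Total exposure: 6 days.
Posterior: α' = 17 + 43 = 60, β' = 13 + 6 = 19.
Posterior variance = α'/β'² = 60/361.

60/361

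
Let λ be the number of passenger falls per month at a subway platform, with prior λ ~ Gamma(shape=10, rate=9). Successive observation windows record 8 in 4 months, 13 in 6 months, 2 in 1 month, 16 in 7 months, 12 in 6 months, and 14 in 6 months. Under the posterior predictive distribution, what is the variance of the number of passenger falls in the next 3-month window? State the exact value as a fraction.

1050/169

Total count: 8 + 13 + 2 + 16 + 12 + 14 = 65.
Total exposure: 4 + 6 + 1 + 7 + 6 + 6 = 30 months.
The Gamma prior is conjugate for the Poisson rate, so λ | data ~ Gamma(10+65, 9+30) = Gamma(75, 39).
The posterior predictive for a window of length T is Negative Binomial with variance T·α'·(β'+T)/β'² = 3·75·42/1521 = 1050/169.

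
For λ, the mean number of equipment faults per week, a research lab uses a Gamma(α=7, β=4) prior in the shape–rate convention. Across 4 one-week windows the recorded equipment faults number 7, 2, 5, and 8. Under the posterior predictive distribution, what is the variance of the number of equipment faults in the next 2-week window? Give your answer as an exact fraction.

Total count: 7 + 2 + 5 + 8 = 22.
Total exposure: 4 weeks.
The Gamma prior is conjugate for the Poisson rate, so λ | data ~ Gamma(7+22, 4+4) = Gamma(29, 8).
The posterior predictive for a window of length T is Negative Binomial with variance T·α'·(β'+T)/β'² = 2·29·10/64 = 145/16.

145/16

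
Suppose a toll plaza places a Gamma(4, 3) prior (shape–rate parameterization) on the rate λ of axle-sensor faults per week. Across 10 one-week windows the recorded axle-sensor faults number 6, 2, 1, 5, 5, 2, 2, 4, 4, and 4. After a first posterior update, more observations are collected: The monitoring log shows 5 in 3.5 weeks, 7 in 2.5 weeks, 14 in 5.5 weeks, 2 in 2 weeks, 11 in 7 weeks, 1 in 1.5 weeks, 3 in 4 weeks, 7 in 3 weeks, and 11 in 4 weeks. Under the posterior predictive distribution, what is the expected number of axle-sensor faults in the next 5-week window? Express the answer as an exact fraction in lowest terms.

Total count: 6 + 2 + 1 + 5 + 5 + 2 + 2 + 4 + 4 + 4 = 35.
Total exposure: 10 weeks.
After the first batch: Gamma(4 + 35, 3 + 10) = Gamma(39, 13).
Total count: 5 + 7 + 14 + 2 + 11 + 1 + 3 + 7 + 11 = 61.
Total exposure: 3.5 + 2.5 + 5.5 + 2 + 7 + 1.5 + 4 + 3 + 4 = 33 weeks.
After the second batch: Gamma(39 + 61, 13 + 33) = Gamma(100, 46).
Predictive mean over a 5-week window = T·E[λ|data] = 5·100/46 = 250/23.

250/23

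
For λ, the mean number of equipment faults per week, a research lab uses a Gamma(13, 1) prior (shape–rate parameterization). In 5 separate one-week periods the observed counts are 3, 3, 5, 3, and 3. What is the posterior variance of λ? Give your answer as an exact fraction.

5/6

Total count: 3 + 3 + 5 + 3 + 3 = 17.
Total exposure: 5 weeks.
Conjugate update: add total count to the shape and total exposure to the rate, giving Gamma(30, 6).
Posterior variance = α'/β'² = 30/36 = 5/6.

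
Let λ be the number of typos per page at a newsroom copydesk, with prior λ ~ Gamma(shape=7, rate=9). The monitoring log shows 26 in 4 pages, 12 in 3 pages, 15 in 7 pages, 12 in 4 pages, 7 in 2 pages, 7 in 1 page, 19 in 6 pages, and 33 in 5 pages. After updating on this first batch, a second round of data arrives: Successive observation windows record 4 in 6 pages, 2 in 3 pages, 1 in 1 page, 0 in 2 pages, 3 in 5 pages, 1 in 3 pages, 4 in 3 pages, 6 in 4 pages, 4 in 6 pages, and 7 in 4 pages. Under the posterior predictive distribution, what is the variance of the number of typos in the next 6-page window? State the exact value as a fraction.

2380/169

Total count: 26 + 12 + 15 + 12 + 7 + 7 + 19 + 33 = 131.
Total exposure: 4 + 3 + 7 + 4 + 2 + 1 + 6 + 5 = 32 pages.
After the first batch: Gamma(7 + 131, 9 + 32) = Gamma(138, 41).
Total count: 4 + 2 + 1 + 0 + 3 + 1 + 4 + 6 + 4 + 7 = 32.
Total exposure: 6 + 3 + 1 + 2 + 5 + 3 + 3 + 4 + 6 + 4 = 37 pages.
After the second batch: Gamma(138 + 32, 41 + 37) = Gamma(170, 78).
The posterior predictive for a window of length T is Negative Binomial with variance T·α'·(β'+T)/β'² = 6·170·84/6084 = 2380/169.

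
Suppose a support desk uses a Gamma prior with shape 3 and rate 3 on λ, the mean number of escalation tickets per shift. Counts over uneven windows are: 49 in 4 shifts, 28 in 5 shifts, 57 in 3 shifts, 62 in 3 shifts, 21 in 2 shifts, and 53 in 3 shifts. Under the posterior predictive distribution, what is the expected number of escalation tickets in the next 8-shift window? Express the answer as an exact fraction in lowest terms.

Total count: 49 + 28 + 57 + 62 + 21 + 53 = 270.
Total exposure: 4 + 5 + 3 + 3 + 2 + 3 = 20 shifts.
Conjugate update: add total count to the shape and total exposure to the rate, giving Gamma(273, 23).
Predictive mean over an 8-shift window = T·E[λ|data] = 8·273/23 = 2184/23.

2184/23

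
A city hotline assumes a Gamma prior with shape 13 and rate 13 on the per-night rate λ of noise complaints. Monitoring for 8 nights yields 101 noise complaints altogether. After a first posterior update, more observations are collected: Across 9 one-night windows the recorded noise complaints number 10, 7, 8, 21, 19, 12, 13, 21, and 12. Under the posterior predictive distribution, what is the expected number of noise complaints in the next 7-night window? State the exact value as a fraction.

Total count 101 over total exposure 8 nights.
After the first batch: Gamma(13 + 101, 13 + 8) = Gamma(114, 21).
Total count: 10 + 7 + 8 + 21 + 19 + 12 + 13 + 21 + 12 = 123.
Total exposure: 9 nights.
After the second batch: Gamma(114 + 123, 21 + 9) = Gamma(237, 30).
Predictive mean over a 7-night window = T·E[λ|data] = 7·237/30 = 553/10.

553/10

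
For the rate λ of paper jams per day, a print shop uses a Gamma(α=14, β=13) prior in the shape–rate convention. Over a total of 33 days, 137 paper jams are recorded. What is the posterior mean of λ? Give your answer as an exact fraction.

Total count 137 over total exposure 33 days.
Conjugate update: add total count to the shape and total exposure to the rate, giving Gamma(151, 46).
Posterior mean = α'/β' = 151/46.

151/46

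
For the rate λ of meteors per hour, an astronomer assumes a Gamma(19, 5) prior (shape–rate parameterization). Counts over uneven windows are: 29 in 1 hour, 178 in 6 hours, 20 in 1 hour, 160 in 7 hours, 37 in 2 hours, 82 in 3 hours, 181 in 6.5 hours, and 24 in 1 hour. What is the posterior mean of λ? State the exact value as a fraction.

292/13

Total count: 29 + 178 + 20 + 160 + 37 + 82 + 181 + 24 = 711.
Total exposure: 1 + 6 + 1 + 7 + 2 + 3 + 6.5 + 1 = 27.5 hours.
Gamma(α, β) with Poisson data over total exposure Σt gives posterior Gamma(α+Σx, β+Σt) = Gamma(730, 65/2).
Posterior mean = α'/β' = 730/(65/2) = 292/13.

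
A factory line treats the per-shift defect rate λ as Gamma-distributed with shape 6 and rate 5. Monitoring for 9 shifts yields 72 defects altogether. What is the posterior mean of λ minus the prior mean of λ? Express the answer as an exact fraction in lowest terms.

153/35

Total count 72 over total exposure 9 shifts.
Gamma(α, β) with Poisson data over total exposure Σt gives posterior Gamma(α+Σx, β+Σt) = Gamma(78, 14).
Posterior mean = 78/14 = 39/7; prior mean = 6/5 = 6/5. Difference = 39/7 − 6/5 = 153/35.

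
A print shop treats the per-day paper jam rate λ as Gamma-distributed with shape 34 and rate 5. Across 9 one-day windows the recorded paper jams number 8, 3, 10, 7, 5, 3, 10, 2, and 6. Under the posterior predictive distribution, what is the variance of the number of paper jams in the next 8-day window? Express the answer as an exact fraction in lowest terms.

3872/49

Total count: 8 + 3 + 10 + 7 + 5 + 3 + 10 + 2 + 6 = 54.
Total exposure: 9 days.
By Gamma–Poisson conjugacy, the posterior is Gamma(α + Σx, β + Σt) = Gamma(34 + 54, 5 + 9) = Gamma(88, 14).
The posterior predictive for a window of length T is Negative Binomial with variance T·α'·(β'+T)/β'² = 8·88·22/196 = 3872/49.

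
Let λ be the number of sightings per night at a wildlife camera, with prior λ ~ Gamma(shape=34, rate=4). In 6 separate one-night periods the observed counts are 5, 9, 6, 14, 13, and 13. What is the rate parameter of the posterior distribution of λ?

10

Total count: 5 + 9 + 6 + 14 + 13 + 13 = 60.
Total exposure: 6 nights.
By Gamma–Poisson conjugacy, the posterior is Gamma(α + Σx, β + Σt) = Gamma(34 + 60, 4 + 6) = Gamma(94, 10).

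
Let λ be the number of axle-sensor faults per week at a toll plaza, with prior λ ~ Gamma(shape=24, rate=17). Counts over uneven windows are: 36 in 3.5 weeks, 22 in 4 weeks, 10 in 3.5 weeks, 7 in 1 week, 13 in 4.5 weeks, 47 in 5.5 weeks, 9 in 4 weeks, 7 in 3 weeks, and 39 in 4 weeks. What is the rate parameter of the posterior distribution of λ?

Total count: 36 + 22 + 10 + 7 + 13 + 47 + 9 + 7 + 39 = 190.
Total exposure: 3.5 + 4 + 3.5 + 1 + 4.5 + 5.5 + 4 + 3 + 4 = 33 weeks.
The Gamma prior is conjugate for the Poisson rate, so λ | data ~ Gamma(24+190, 17+33) = Gamma(214, 50).

50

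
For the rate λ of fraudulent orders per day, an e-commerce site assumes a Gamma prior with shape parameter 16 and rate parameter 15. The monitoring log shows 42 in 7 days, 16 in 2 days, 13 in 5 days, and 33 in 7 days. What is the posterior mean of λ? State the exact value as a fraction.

Total count: 42 + 16 + 13 + 33 = 104.
Total exposure: 7 + 2 + 5 + 7 = 21 days.
Gamma(α, β) with Poisson data over total exposure Σt gives posterior Gamma(α+Σx, β+Σt) = Gamma(120, 36).
Posterior mean = α'/β' = 120/36 = 10/3.

10/3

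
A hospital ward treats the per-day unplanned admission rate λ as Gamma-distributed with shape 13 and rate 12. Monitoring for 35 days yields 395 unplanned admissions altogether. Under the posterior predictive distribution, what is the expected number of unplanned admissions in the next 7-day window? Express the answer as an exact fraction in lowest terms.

2856/47

Total count 395 over total exposure 35 days.
Posterior: α' = 13 + 395 = 408, β' = 12 + 35 = 47.
Predictive mean over a 7-day window = T·E[λ|data] = 7·408/47 = 2856/47.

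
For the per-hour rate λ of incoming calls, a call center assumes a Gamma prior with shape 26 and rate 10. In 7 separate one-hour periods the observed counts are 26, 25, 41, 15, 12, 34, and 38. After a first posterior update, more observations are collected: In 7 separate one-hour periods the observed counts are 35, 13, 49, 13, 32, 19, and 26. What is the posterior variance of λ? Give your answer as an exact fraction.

Total count: 26 + 25 + 41 + 15 + 12 + 34 + 38 = 191.
Total exposure: 7 hours.
After the first batch: Gamma(26 + 191, 10 + 7) = Gamma(217, 17).
Total count: 35 + 13 + 49 + 13 + 32 + 19 + 26 = 187.
Total exposure: 7 hours.
After the second batch: Gamma(217 + 187, 17 + 7) = Gamma(404, 24).
Posterior variance = α'/β'² = 404/576 = 101/144.

101/144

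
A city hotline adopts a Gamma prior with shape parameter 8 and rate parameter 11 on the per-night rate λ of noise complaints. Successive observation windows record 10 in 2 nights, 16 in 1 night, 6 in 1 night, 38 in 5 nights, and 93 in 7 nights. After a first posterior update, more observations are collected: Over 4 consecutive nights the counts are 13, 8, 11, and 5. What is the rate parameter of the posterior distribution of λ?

31

Total count: 10 + 16 + 6 + 38 + 93 = 163.
Total exposure: 2 + 1 + 1 + 5 + 7 = 16 nights.
After the first batch: Gamma(8 + 163, 11 + 16) = Gamma(171, 27).
Total count: 13 + 8 + 11 + 5 = 37.
Total exposure: 4 nights.
After the second batch: Gamma(171 + 37, 27 + 4) = Gamma(208, 31).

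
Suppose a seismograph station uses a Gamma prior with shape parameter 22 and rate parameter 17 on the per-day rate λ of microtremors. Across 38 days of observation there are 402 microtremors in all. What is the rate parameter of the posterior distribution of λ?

Total count 402 over total exposure 38 days.
Conjugate update: add total count to the shape and total exposure to the rate, giving Gamma(424, 55).

55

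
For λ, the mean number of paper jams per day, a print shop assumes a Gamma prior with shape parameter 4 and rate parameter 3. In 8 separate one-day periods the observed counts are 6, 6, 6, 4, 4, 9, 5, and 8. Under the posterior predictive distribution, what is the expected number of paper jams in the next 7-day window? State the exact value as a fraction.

364/11

Total count: 6 + 6 + 6 + 4 + 4 + 9 + 5 + 8 = 48.
Total exposure: 8 days.
By Gamma–Poisson conjugacy, the posterior is Gamma(α + Σx, β + Σt) = Gamma(4 + 48, 3 + 8) = Gamma(52, 11).
Predictive mean over a 7-day window = T·E[λ|data] = 7·52/11 = 364/11.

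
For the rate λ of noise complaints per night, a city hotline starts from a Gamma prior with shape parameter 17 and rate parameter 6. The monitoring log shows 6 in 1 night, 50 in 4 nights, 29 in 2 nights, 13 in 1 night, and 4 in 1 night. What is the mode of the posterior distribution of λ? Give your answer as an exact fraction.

118/15

Total count: 6 + 50 + 29 + 13 + 4 = 102.
Total exposure: 1 + 4 + 2 + 1 + 1 = 9 nights.
Posterior: α' = 17 + 102 = 119, β' = 6 + 9 = 15.
Posterior mode = (α'−1)/β' = 118/15.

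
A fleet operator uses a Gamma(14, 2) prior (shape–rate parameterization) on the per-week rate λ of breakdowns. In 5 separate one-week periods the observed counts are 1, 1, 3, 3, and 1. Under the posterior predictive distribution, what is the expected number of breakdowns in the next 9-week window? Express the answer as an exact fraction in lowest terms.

Total count: 1 + 1 + 3 + 3 + 1 = 9.
Total exposure: 5 weeks.
By Gamma–Poisson conjugacy, the posterior is Gamma(α + Σx, β + Σt) = Gamma(14 + 9, 2 + 5) = Gamma(23, 7).
Predictive mean over a 9-week window = T·E[λ|data] = 9·23/7 = 207/7.

207/7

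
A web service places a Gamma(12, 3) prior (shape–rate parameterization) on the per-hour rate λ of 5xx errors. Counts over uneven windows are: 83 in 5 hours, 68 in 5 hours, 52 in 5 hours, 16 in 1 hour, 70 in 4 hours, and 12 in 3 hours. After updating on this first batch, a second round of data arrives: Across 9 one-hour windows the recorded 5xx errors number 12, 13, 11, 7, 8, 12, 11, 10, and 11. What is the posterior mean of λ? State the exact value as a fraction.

408/35

Total count: 83 + 68 + 52 + 16 + 70 + 12 = 301.
Total exposure: 5 + 5 + 5 + 1 + 4 + 3 = 23 hours.
After the first batch: Gamma(12 + 301, 3 + 23) = Gamma(313, 26).
Total count: 12 + 13 + 11 + 7 + 8 + 12 + 11 + 10 + 11 = 95.
Total exposure: 9 hours.
After the second batch: Gamma(313 + 95, 26 + 9) = Gamma(408, 35).
Posterior mean = α'/β' = 408/35.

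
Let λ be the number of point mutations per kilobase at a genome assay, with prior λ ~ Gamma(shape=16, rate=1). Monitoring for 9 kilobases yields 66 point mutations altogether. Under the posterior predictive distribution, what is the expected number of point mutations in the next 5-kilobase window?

41

Total count 66 over total exposure 9 kilobases.
Gamma(α, β) with Poisson data over total exposure Σt gives posterior Gamma(α+Σx, β+Σt) = Gamma(82, 10).
Predictive mean over a 5-kilobase window = T·E[λ|data] = 5·82/10 = 41.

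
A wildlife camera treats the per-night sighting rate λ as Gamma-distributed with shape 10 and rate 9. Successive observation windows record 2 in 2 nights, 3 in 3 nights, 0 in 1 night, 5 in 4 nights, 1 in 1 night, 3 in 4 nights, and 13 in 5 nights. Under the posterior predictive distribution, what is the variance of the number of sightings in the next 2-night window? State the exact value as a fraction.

2294/841

Total count: 2 + 3 + 0 + 5 + 1 + 3 + 13 = 27.
Total exposure: 2 + 3 + 1 + 4 + 1 + 4 + 5 = 20 nights.
By Gamma–Poisson conjugacy, the posterior is Gamma(α + Σx, β + Σt) = Gamma(10 + 27, 9 + 20) = Gamma(37, 29).
The posterior predictive for a window of length T is Negative Binomial with variance T·α'·(β'+T)/β'² = 2·37·31/841 = 2294/841.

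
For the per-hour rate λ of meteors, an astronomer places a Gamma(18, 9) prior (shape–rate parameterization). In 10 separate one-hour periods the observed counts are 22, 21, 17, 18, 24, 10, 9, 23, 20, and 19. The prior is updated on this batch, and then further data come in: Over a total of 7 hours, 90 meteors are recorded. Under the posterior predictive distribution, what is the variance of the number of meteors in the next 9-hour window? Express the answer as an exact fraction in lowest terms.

91665/676

Total count: 22 + 21 + 17 + 18 + 24 + 10 + 9 + 23 + 20 + 19 = 183.
Total exposure: 10 hours.
After the first batch: Gamma(18 + 183, 9 + 10) = Gamma(201, 19).
Total count 90 over total exposure 7 hours.
After the second batch: Gamma(201 + 90, 19 + 7) = Gamma(291, 26).
The posterior predictive for a window of length T is Negative Binomial with variance T·α'·(β'+T)/β'² = 9·291·35/676 = 91665/676.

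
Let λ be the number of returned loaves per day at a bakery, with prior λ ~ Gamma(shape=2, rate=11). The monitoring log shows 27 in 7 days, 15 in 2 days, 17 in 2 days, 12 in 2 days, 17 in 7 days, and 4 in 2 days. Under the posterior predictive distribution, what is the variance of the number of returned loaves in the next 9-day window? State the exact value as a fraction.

Total count: 27 + 15 + 17 + 12 + 17 + 4 = 92.
Total exposure: 7 + 2 + 2 + 2 + 7 + 2 = 22 days.
By Gamma–Poisson conjugacy, the posterior is Gamma(α + Σx, β + Σt) = Gamma(2 + 92, 11 + 22) = Gamma(94, 33).
The posterior predictive for a window of length T is Negative Binomial with variance T·α'·(β'+T)/β'² = 9·94·42/1089 = 3948/121.

3948/121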